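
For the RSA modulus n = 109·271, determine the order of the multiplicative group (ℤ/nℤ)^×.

29160

φ(n) = (p − 1)(q − 1) = (109−1)(271−1) = 108·270 = 29160.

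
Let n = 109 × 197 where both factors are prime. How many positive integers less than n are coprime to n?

21168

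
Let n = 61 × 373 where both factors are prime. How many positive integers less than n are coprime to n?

φ(22753) = 22753 · (1 − 1/61) · (1 − 1/373)
       = 22753 · 22320/22753 = 22320.

22320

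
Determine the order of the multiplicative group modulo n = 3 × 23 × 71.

3080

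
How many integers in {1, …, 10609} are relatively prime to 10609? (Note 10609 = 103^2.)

φ(103^2) = 103^2 − 103^1 = 10609 − 103 = 10506.

10506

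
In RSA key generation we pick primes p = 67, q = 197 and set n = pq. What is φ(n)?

12936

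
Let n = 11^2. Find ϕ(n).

φ(11^2) = 11^2 − 11^1 = 121 − 11 = 110.

110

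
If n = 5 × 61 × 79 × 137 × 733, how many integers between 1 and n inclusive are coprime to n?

1863613440

φ(5) = 5 − 1 = 4.
φ(61) = 61 − 1 = 60.
φ(79) = 79 − 1 = 78.
φ(137) = 137 − 1 = 136.
φ(733) = 733 − 1 = 732.
Since φ is multiplicative, φ(2419643995) = 4 · 60 · 78 · 136 · 732 = 1863613440.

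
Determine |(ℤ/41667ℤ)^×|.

24192

Factor 41667: 41667 = 3 · 17 · 19 · 43.
φ(3) = 3 − 1 = 2.
φ(17) = 17 − 1 = 16.
φ(19) = 19 − 1 = 18.
φ(43) = 43 − 1 = 42.
Multiply: 2 · 16 · 18 · 42 = 24192.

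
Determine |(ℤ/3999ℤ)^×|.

3999 = 3 · 31 · 43.
φ(3) = 3 − 1 = 2.
φ(31) = 31 − 1 = 30.
φ(43) = 43 − 1 = 42.
φ(3999) = 2 × 30 × 42 = 2520.

2520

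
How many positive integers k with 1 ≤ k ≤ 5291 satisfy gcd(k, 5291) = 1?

Factor 5291: 5291 = 11 · 13 · 37.
φ(11) = 11 − 1 = 10.
φ(13) = 13 − 1 = 12.
φ(37) = 37 − 1 = 36.
φ(5291) = 10 × 12 × 36 = 4320.

4320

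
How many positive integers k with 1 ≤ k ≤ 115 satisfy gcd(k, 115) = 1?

Prime factorization: 115 = 5 × 23.
φ(5) = 5 − 1 = 4.
φ(23) = 23 − 1 = 22.
φ(115) = 4 × 22 = 88.

88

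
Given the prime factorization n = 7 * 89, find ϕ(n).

528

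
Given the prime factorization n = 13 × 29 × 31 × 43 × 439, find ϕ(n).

φ(220615499) = 220615499 · (1 − 1/13) · (1 − 1/29) · (1 − 1/31) · (1 − 1/43) · (1 − 1/439)
       = 220615499 · 185431680/220615499 = 185431680.

185431680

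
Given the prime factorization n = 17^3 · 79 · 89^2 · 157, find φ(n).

440666164224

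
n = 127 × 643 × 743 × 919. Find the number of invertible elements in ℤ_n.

55100071152

φ(127) = 127 − 1 = 126.
φ(643) = 643 − 1 = 642.
φ(743) = 743 − 1 = 742.
φ(919) = 919 − 1 = 918.
Since φ is multiplicative, φ(55759519037) = 126 · 642 · 742 · 918 = 55100071152.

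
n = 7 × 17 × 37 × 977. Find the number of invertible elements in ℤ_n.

3373056

φ(7) = 7 − 1 = 6.
φ(17) = 17 − 1 = 16.
φ(37) = 37 − 1 = 36.
φ(977) = 977 − 1 = 976.
Multiply: 6 · 16 · 36 · 976 = 3373056.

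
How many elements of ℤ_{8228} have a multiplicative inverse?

3520

Prime factorization: 8228 = 2^2 · 11^2 · 17.
φ(8228) = 8228 · (1 − 1/2) · (1 − 1/11) · (1 − 1/17)
       = 8228 · 160/374 = 3520.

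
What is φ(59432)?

25344

59432 = 2**3 · 17 · 19 · 23.
φ(59432) = 59432 · (1 − 1/2) · (1 − 1/17) · (1 − 1/19) · (1 − 1/23)
       = 59432 · 6336/14858 = 25344.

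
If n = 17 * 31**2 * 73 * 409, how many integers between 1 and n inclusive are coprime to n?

φ(17) = 17 − 1 = 16.
φ(31^2) = 31^2 − 31^1 = 961 − 31 = 930.
φ(73) = 73 − 1 = 72.
φ(409) = 409 − 1 = 408.
φ(487773809) = 16 × 930 × 72 × 408 = 437114880.

437114880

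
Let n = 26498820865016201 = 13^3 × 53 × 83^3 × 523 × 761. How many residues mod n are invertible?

23633357617359360

φ(26498820865016201) = 26498820865016201 · (1 − 1/13) · (1 − 1/53) · (1 − 1/83) · (1 − 1/523) · (1 − 1/761)
       = 26498820865016201 · 20299368960/22760597561 = 23633357617359360.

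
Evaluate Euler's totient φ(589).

540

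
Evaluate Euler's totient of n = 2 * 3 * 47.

92

φ(2) = 2 − 1 = 1.
φ(3) = 3 − 1 = 2.
φ(47) = 47 − 1 = 46.
Since φ is multiplicative, φ(282) = 1 · 2 · 46 = 92.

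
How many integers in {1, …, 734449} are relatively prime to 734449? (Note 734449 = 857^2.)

733592

φ(734449) = 734449 · (1 − 1/857)
       = 734449 · 856/857 = 733592.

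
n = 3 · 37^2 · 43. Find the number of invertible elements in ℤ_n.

111888

φ(3) = 3 − 1 = 2.
φ(37^2) = 37^2 − 37^1 = 1369 − 37 = 1332.
φ(43) = 43 − 1 = 42.
φ(176601) = 2 × 1332 × 42 = 111888.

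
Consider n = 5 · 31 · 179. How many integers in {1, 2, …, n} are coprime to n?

21360

φ(27745) = 27745 · (1 − 1/5) · (1 − 1/31) · (1 − 1/179)
       = 27745 · 21360/27745 = 21360.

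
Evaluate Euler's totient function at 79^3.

φ(493039) = 493039 · (1 − 1/79)
       = 493039 · 78/79 = 486798.

486798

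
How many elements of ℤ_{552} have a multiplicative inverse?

Factor 552: 552 = 2^3 · 3 · 23.
φ(2^3) = 2^3 − 2^2 = 8 − 4 = 4.
φ(3) = 3 − 1 = 2.
φ(23) = 23 − 1 = 22.
Multiply: 4 · 2 · 22 = 176.

176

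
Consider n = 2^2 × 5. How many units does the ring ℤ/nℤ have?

φ(20) = 20 · (1 − 1/2) · (1 − 1/5)
       = 20 · 4/10 = 8.

8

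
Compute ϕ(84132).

25920

84132 = 2**2 * 3**3 * 19 * 41.
φ(84132) = 84132 · (1 − 1/2) · (1 − 1/3) · (1 − 1/19) · (1 − 1/41)
       = 84132 · 1440/4674 = 25920.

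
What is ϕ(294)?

84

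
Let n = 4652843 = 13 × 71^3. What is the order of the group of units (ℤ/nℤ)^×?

4234440

φ(13) = 13 − 1 = 12.
φ(71^3) = 71^2·(71−1) = 5041·70 = 352870.
Since φ is multiplicative, φ(4652843) = 12 · 352870 = 4234440.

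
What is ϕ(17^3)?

4624

φ(17^3) = 17^3 − 17^2 = 4913 − 289 = 4624.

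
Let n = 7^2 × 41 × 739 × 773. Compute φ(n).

957156480

φ(7^2) = 7^2 − 7^1 = 49 − 7 = 42.
φ(41) = 41 − 1 = 40.
φ(739) = 739 − 1 = 738.
φ(773) = 773 − 1 = 772.
Since φ is multiplicative, φ(1147635223) = 42 · 40 · 738 · 772 = 957156480.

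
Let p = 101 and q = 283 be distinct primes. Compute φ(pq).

28200

For distinct primes, φ(pq) = (p−1)(q−1) = 100 × 282 = 28200.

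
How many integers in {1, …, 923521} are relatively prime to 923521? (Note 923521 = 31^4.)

φ(31^4) = 31^4 − 31^3 = 923521 − 29791 = 893730.

893730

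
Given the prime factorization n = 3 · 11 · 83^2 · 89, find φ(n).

11978560

φ(3) = 3 − 1 = 2.
φ(11) = 11 − 1 = 10.
φ(83^2) = 83^1·(83−1) = 83·82 = 6806.
φ(89) = 89 − 1 = 88.
φ(20232993) = 2 × 10 × 6806 × 88 = 11978560.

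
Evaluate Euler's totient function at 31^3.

28830

φ(31^3) = 31^3 − 31^2 = 29791 − 961 = 28830.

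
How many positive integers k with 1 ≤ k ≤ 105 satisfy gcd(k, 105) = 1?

48

105 = 3 * 5 * 7.
φ(105) = 105 · (1 − 1/3) · (1 − 1/5) · (1 − 1/7)
       = 105 · 48/105 = 48.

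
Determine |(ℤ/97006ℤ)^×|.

Factor 97006: 97006 = 2 · 7 · 13^2 · 41.
φ(97006) = 97006 · (1 − 1/2) · (1 − 1/7) · (1 − 1/13) · (1 − 1/41)
       = 97006 · 2880/7462 = 37440.

37440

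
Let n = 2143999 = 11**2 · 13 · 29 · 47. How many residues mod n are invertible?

φ(11^2) = 11^1·(11−1) = 11·10 = 110.
φ(13) = 13 − 1 = 12.
φ(29) = 29 − 1 = 28.
φ(47) = 47 − 1 = 46.
φ(2143999) = 110 × 12 × 28 × 46 = 1700160.

1700160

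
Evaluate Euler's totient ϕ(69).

44

Factor 69: 69 = 3 · 23.
φ(69) = 69 · (1 − 1/3) · (1 − 1/23)
       = 69 · 44/69 = 44.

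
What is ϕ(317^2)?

φ(317^2) = 317^1·(317−1) = 317·316 = 100172.

100172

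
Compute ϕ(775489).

591360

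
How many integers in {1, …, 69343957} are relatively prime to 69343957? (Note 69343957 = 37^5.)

67469796

φ(37^5) = 37^5 − 37^4 = 69343957 − 1874161 = 67469796.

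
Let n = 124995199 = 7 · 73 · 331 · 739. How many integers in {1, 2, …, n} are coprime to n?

105209280

φ(7) = 7 − 1 = 6.
φ(73) = 73 − 1 = 72.
φ(331) = 331 − 1 = 330.
φ(739) = 739 − 1 = 738.
Since φ is multiplicative, φ(124995199) = 6 · 72 · 330 · 738 = 105209280.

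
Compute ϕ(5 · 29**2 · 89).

φ(374245) = 374245 · (1 − 1/5) · (1 − 1/29) · (1 − 1/89)
       = 374245 · 9856/12905 = 285824.

285824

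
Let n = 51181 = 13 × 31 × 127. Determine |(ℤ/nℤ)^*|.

45360

φ(13) = 13 − 1 = 12.
φ(31) = 31 − 1 = 30.
φ(127) = 127 − 1 = 126.
φ(51181) = 12 × 30 × 126 = 45360.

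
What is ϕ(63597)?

37632

63597 = 3 · 17 · 29 · 43.
φ(3) = 3 − 1 = 2.
φ(17) = 17 − 1 = 16.
φ(29) = 29 − 1 = 28.
φ(43) = 43 − 1 = 42.
Multiply: 2 · 16 · 28 · 42 = 37632.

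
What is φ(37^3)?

φ(37^3) = 37^3 − 37^2 = 50653 − 1369 = 49284.

49284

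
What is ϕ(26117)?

20160

First factor: 26117 = 7**2 × 13 × 41.
φ(7^2) = 7^2 − 7^1 = 49 − 7 = 42.
φ(13) = 13 − 1 = 12.
φ(41) = 41 − 1 = 40.
Since φ is multiplicative, φ(26117) = 42 · 12 · 40 = 20160.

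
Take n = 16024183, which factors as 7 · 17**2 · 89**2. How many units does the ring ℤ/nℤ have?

φ(7) = 7 − 1 = 6.
φ(17^2) = 17^1·(17−1) = 17·16 = 272.
φ(89^2) = 89^1·(89−1) = 89·88 = 7832.
φ(16024183) = 6 × 272 × 7832 = 12781824.

12781824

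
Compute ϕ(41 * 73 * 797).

φ(41) = 41 − 1 = 40.
φ(73) = 73 − 1 = 72.
φ(797) = 797 − 1 = 796.
φ(2385421) = 40 × 72 × 796 = 2292480.

2292480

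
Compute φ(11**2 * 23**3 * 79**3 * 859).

534696216603120

φ(623509846215707) = 623509846215707 · (1 − 1/11) · (1 − 1/23) · (1 − 1/79) · (1 − 1/859)
       = 623509846215707 · 14723280/17168833 = 534696216603120.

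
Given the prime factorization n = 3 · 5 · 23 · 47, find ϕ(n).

φ(16215) = 16215 · (1 − 1/3) · (1 − 1/5) · (1 − 1/23) · (1 − 1/47)
       = 16215 · 8096/16215 = 8096.

8096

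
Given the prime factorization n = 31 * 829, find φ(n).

φ(25699) = 25699 · (1 − 1/31) · (1 − 1/829)
       = 25699 · 24840/25699 = 24840.

24840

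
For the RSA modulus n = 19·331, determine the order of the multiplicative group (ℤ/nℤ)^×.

5940

φ(n) = (p − 1)(q − 1) = (19−1)(331−1) = 18·330 = 5940.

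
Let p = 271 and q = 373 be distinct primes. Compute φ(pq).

100440

φ(271) = 271 − 1 = 270.
φ(373) = 373 − 1 = 372.
φ(101083) = 270 × 372 = 100440.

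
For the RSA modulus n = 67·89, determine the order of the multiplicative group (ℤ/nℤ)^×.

5808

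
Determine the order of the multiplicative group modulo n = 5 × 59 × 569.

131776

φ(167855) = 167855 · (1 − 1/5) · (1 − 1/59) · (1 − 1/569)
       = 167855 · 131776/167855 = 131776.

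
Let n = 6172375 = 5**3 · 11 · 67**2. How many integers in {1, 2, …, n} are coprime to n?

4422000

φ(6172375) = 6172375 · (1 − 1/5) · (1 − 1/11) · (1 − 1/67)
       = 6172375 · 2640/3685 = 4422000.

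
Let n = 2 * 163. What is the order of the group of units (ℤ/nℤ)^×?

φ(326) = 326 · (1 − 1/2) · (1 − 1/163)
       = 326 · 162/326 = 162.

162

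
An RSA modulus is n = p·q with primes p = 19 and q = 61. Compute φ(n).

1080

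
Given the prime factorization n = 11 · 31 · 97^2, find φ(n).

2793600

φ(11) = 11 − 1 = 10.
φ(31) = 31 − 1 = 30.
φ(97^2) = 97^2 − 97^1 = 9409 − 97 = 9312.
Multiply: 10 · 30 · 9312 = 2793600.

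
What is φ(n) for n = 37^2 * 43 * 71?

3916080

φ(4179557) = 4179557 · (1 − 1/37) · (1 − 1/43) · (1 − 1/71)
       = 4179557 · 105840/112961 = 3916080.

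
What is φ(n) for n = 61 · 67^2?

265320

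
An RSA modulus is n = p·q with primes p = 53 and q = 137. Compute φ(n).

7072

φ(pq) = (p−1)(q−1) = 52 · 136 = 7072.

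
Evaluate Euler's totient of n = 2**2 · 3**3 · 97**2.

φ(1016172) = 1016172 · (1 − 1/2) · (1 − 1/3) · (1 − 1/97)
       = 1016172 · 192/582 = 335232.

335232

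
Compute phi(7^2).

42

φ(49) = 49 · (1 − 1/7)
       = 49 · 6/7 = 42.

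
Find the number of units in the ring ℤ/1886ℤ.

1886 = 2 · 23 · 41.
φ(1886) = 1886 · (1 − 1/2) · (1 − 1/23) · (1 − 1/41)
       = 1886 · 880/1886 = 880.

880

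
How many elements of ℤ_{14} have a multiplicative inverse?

6

14 = 2 * 7.
φ(14) = 14 · (1 − 1/2) · (1 − 1/7)
       = 14 · 6/14 = 6.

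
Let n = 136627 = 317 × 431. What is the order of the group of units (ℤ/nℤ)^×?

135880

φ(317) = 317 − 1 = 316.
φ(431) = 431 − 1 = 430.
Multiply: 316 · 430 = 135880.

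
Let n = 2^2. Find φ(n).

2

φ(4) = 4 · (1 − 1/2)
       = 4 · 1/2 = 2.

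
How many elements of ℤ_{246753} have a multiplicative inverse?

Prime factorization: 246753 = 3^3 · 13 · 19 · 37.
φ(246753) = 246753 · (1 − 1/3) · (1 − 1/13) · (1 − 1/19) · (1 − 1/37)
       = 246753 · 15552/27417 = 139968.

139968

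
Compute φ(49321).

45360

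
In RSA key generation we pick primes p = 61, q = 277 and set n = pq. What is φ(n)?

φ(pq) = (p−1)(q−1) = 60 · 276 = 16560.

16560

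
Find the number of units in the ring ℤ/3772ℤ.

3772 = 2**2 * 23 * 41.
φ(3772) = 3772 · (1 − 1/2) · (1 − 1/23) · (1 − 1/41)
       = 3772 · 880/1886 = 1760.

1760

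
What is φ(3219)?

Prime factorization: 3219 = 3 · 29 · 37.
φ(3) = 3 − 1 = 2.
φ(29) = 29 − 1 = 28.
φ(37) = 37 − 1 = 36.
Multiply: 2 · 28 · 36 = 2016.

2016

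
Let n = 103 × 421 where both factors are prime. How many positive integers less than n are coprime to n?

For distinct primes, φ(pq) = (p−1)(q−1) = 102 × 420 = 42840.

42840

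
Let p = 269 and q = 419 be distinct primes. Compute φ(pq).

For distinct primes, φ(pq) = (p−1)(q−1) = 268 × 418 = 112024.

112024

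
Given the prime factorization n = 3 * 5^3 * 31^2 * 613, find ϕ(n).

113832000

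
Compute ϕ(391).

Prime factorization: 391 = 17 · 23.
φ(17) = 17 − 1 = 16.
φ(23) = 23 − 1 = 22.
φ(391) = 16 × 22 = 352.

352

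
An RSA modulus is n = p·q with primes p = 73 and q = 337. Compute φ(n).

φ(n) = (p − 1)(q − 1) = (73−1)(337−1) = 72·336 = 24192.

24192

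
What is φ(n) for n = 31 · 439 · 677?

φ(9213293) = 9213293 · (1 − 1/31) · (1 − 1/439) · (1 − 1/677)
       = 9213293 · 8882640/9213293 = 8882640.

8882640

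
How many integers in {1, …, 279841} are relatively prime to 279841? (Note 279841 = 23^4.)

φ(279841) = 279841 · (1 − 1/23)
       = 279841 · 22/23 = 267674.

267674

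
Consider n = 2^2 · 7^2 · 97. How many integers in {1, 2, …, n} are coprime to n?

8064

φ(2^2) = 2^2 − 2^1 = 4 − 2 = 2.
φ(7^2) = 7^1·(7−1) = 7·6 = 42.
φ(97) = 97 − 1 = 96.
Since φ is multiplicative, φ(19012) = 2 · 42 · 96 = 8064.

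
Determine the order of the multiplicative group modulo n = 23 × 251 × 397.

φ(23) = 23 − 1 = 22.
φ(251) = 251 − 1 = 250.
φ(397) = 397 − 1 = 396.
Multiply: 22 · 250 · 396 = 2178000.

2178000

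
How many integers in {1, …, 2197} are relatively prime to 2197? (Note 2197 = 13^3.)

2028

φ(13^3) = 13^3 − 13^2 = 2197 − 169 = 2028.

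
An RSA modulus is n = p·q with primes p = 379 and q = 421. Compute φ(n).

158760

φ(159559) = 159559 · (1 − 1/379) · (1 − 1/421)
       = 159559 · 158760/159559 = 158760.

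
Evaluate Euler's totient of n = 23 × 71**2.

φ(115943) = 115943 · (1 − 1/23) · (1 − 1/71)
       = 115943 · 1540/1633 = 109340.

109340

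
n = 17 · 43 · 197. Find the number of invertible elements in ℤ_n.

131712

φ(144007) = 144007 · (1 − 1/17) · (1 − 1/43) · (1 − 1/197)
       = 144007 · 131712/144007 = 131712.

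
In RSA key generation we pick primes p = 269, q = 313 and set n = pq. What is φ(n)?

φ(269) = 269 − 1 = 268.
φ(313) = 313 − 1 = 312.
Multiply: 268 · 312 = 83616.

83616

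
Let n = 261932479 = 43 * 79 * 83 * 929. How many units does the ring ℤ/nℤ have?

φ(43) = 43 − 1 = 42.
φ(79) = 79 − 1 = 78.
φ(83) = 83 − 1 = 82.
φ(929) = 929 − 1 = 928.
Multiply: 42 · 78 · 82 · 928 = 249290496.

249290496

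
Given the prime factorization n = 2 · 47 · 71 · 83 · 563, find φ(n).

148390480

φ(2) = 2 − 1 = 1.
φ(47) = 47 − 1 = 46.
φ(71) = 71 − 1 = 70.
φ(83) = 83 − 1 = 82.
φ(563) = 563 − 1 = 562.
φ(311869346) = 1 × 46 × 70 × 82 × 562 = 148390480.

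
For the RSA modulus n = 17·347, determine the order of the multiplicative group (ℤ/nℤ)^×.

5536

For distinct primes, φ(pq) = (p−1)(q−1) = 16 × 346 = 5536.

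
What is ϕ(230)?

88

230 = 2 · 5 · 23.
φ(230) = 230 · (1 − 1/2) · (1 − 1/5) · (1 − 1/23)
       = 230 · 88/230 = 88.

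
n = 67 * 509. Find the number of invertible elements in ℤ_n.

33528

φ(34103) = 34103 · (1 − 1/67) · (1 − 1/509)
       = 34103 · 33528/34103 = 33528.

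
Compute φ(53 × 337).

17472

φ(17861) = 17861 · (1 − 1/53) · (1 − 1/337)
       = 17861 · 17472/17861 = 17472.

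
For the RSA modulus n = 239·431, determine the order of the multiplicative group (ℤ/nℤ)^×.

102340

For distinct primes, φ(pq) = (p−1)(q−1) = 238 × 430 = 102340.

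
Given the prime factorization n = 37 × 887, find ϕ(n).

31896

φ(32819) = 32819 · (1 − 1/37) · (1 − 1/887)
       = 32819 · 31896/32819 = 31896.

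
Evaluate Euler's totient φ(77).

77 = 7 · 11.
φ(7) = 7 − 1 = 6.
φ(11) = 11 − 1 = 10.
Multiply: 6 · 10 = 60.

60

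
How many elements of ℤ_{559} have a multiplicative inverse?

504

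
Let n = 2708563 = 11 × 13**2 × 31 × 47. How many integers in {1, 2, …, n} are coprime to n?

φ(2708563) = 2708563 · (1 − 1/11) · (1 − 1/13) · (1 − 1/31) · (1 − 1/47)
       = 2708563 · 165600/208351 = 2152800.

2152800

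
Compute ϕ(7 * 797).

φ(7) = 7 − 1 = 6.
φ(797) = 797 − 1 = 796.
Multiply: 6 · 796 = 4776.

4776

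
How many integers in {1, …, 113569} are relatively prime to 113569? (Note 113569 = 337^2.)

φ(113569) = 113569 · (1 − 1/337)
       = 113569 · 336/337 = 113232.

113232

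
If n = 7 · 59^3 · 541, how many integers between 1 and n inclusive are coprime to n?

φ(777770273) = 777770273 · (1 − 1/7) · (1 − 1/59) · (1 − 1/541)
       = 777770273 · 187920/223433 = 654149520.

654149520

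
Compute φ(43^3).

φ(79507) = 79507 · (1 − 1/43)
       = 79507 · 42/43 = 77658.

77658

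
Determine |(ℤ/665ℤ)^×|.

432

Prime factorization: 665 = 5 * 7 * 19.
φ(5) = 5 − 1 = 4.
φ(7) = 7 − 1 = 6.
φ(19) = 19 − 1 = 18.
Multiply: 4 · 6 · 18 = 432.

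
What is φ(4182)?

Factor 4182: 4182 = 2 * 3 * 17 * 41.
φ(4182) = 4182 · (1 − 1/2) · (1 − 1/3) · (1 − 1/17) · (1 − 1/41)
       = 4182 · 1280/4182 = 1280.

1280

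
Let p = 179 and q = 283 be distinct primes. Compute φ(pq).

φ(pq) = (p−1)(q−1) = 178 · 282 = 50196.

50196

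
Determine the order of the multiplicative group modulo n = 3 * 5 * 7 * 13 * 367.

210816

φ(500955) = 500955 · (1 − 1/3) · (1 − 1/5) · (1 − 1/7) · (1 − 1/13) · (1 − 1/367)
       = 500955 · 210816/500955 = 210816.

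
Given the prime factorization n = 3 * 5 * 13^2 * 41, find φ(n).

φ(103935) = 103935 · (1 − 1/3) · (1 − 1/5) · (1 − 1/13) · (1 − 1/41)
       = 103935 · 3840/7995 = 49920.

49920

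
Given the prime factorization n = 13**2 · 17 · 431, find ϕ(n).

1073280

φ(1238263) = 1238263 · (1 − 1/13) · (1 − 1/17) · (1 − 1/431)
       = 1238263 · 82560/95251 = 1073280.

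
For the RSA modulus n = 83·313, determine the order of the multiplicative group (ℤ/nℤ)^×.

For distinct primes, φ(pq) = (p−1)(q−1) = 82 × 312 = 25584.

25584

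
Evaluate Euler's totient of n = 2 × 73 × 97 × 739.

φ(2) = 2 − 1 = 1.
φ(73) = 73 − 1 = 72.
φ(97) = 97 − 1 = 96.
φ(739) = 739 − 1 = 738.
φ(10465718) = 1 × 72 × 96 × 738 = 5101056.

5101056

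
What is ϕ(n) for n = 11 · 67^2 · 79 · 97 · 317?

φ(11) = 11 − 1 = 10.
φ(67^2) = 67^1·(67−1) = 67·66 = 4422.
φ(79) = 79 − 1 = 78.
φ(97) = 97 − 1 = 96.
φ(317) = 317 − 1 = 316.
Multiply: 10 · 4422 · 78 · 96 · 316 = 104633717760.

104633717760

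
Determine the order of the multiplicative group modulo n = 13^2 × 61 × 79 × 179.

129954240

φ(145779569) = 145779569 · (1 − 1/13) · (1 − 1/61) · (1 − 1/79) · (1 − 1/179)
       = 145779569 · 9996480/11213813 = 129954240.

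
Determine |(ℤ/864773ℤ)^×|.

628992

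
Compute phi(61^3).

223260

φ(61^3) = 61^2·(61−1) = 3721·60 = 223260.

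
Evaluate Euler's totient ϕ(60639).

Prime factorization: 60639 = 3 * 17 * 29 * 41.
φ(3) = 3 − 1 = 2.
φ(17) = 17 − 1 = 16.
φ(29) = 29 − 1 = 28.
φ(41) = 41 − 1 = 40.
φ(60639) = 2 × 16 × 28 × 40 = 35840.

35840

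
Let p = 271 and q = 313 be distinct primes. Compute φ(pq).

φ(n) = (p − 1)(q − 1) = (271−1)(313−1) = 270·312 = 84240.

84240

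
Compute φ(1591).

Prime factorization: 1591 = 37 · 43.
φ(37) = 37 − 1 = 36.
φ(43) = 43 − 1 = 42.
Multiply: 36 · 42 = 1512.

1512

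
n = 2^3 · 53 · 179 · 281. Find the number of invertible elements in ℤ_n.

φ(2^3) = 2^3 − 2^2 = 8 − 4 = 4.
φ(53) = 53 − 1 = 52.
φ(179) = 179 − 1 = 178.
φ(281) = 281 − 1 = 280.
φ(21326776) = 4 × 52 × 178 × 280 = 10366720.

10366720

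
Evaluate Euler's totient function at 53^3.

φ(53^3) = 53^3 − 53^2 = 148877 − 2809 = 146068.

146068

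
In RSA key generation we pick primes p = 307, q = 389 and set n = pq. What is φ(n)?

118728

φ(307) = 307 − 1 = 306.
φ(389) = 389 − 1 = 388.
Multiply: 306 · 388 = 118728.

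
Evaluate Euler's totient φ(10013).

8640

10013 = 17 · 19 · 31.
φ(10013) = 10013 · (1 − 1/17) · (1 − 1/19) · (1 − 1/31)
       = 10013 · 8640/10013 = 8640.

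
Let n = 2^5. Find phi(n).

φ(32) = 32 · (1 − 1/2)
       = 32 · 1/2 = 16.

16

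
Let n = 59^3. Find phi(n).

201898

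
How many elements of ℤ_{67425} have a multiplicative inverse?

33600

Prime factorization: 67425 = 3 · 5^2 · 29 · 31.
φ(67425) = 67425 · (1 − 1/3) · (1 − 1/5) · (1 − 1/29) · (1 − 1/31)
       = 67425 · 6720/13485 = 33600.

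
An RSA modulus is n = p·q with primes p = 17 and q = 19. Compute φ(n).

φ(17) = 17 − 1 = 16.
φ(19) = 19 − 1 = 18.
Multiply: 16 · 18 = 288.

288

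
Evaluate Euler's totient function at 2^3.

4

φ(8) = 8 · (1 − 1/2)
       = 8 · 1/2 = 4.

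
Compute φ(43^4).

φ(3418801) = 3418801 · (1 − 1/43)
       = 3418801 · 42/43 = 3339294.

3339294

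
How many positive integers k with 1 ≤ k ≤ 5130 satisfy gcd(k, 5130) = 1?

Prime factorization: 5130 = 2 · 3^3 · 5 · 19.
φ(5130) = 5130 · (1 − 1/2) · (1 − 1/3) · (1 − 1/5) · (1 − 1/19)
       = 5130 · 144/570 = 1296.

1296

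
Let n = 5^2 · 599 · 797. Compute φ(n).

9520160

φ(5^2) = 5^2 − 5^1 = 25 − 5 = 20.
φ(599) = 599 − 1 = 598.
φ(797) = 797 − 1 = 796.
φ(11935075) = 20 × 598 × 796 = 9520160.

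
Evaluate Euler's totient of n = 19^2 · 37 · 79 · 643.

616535712

φ(678495529) = 678495529 · (1 − 1/19) · (1 − 1/37) · (1 − 1/79) · (1 − 1/643)
       = 678495529 · 32449248/35710291 = 616535712.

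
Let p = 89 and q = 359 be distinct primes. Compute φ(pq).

31504

φ(89) = 89 − 1 = 88.
φ(359) = 359 − 1 = 358.
Since φ is multiplicative, φ(31951) = 88 · 358 = 31504.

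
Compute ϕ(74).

36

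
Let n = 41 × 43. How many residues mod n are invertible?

φ(41) = 41 − 1 = 40.
φ(43) = 43 − 1 = 42.
φ(1763) = 40 × 42 = 1680.

1680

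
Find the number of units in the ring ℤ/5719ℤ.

4536

Factor 5719: 5719 = 7 × 19 × 43.
φ(7) = 7 − 1 = 6.
φ(19) = 19 − 1 = 18.
φ(43) = 43 − 1 = 42.
Multiply: 6 · 18 · 42 = 4536.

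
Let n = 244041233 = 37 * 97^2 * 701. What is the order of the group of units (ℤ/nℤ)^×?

φ(37) = 37 − 1 = 36.
φ(97^2) = 97^2 − 97^1 = 9409 − 97 = 9312.
φ(701) = 701 − 1 = 700.
Since φ is multiplicative, φ(244041233) = 36 · 9312 · 700 = 234662400.

234662400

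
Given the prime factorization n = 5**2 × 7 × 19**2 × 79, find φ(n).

3201120

φ(5^2) = 5^2 − 5^1 = 25 − 5 = 20.
φ(7) = 7 − 1 = 6.
φ(19^2) = 19^1·(19−1) = 19·18 = 342.
φ(79) = 79 − 1 = 78.
Multiply: 20 · 6 · 342 · 78 = 3201120.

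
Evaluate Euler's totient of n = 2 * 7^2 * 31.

1260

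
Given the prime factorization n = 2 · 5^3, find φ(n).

100

φ(2) = 2 − 1 = 1.
φ(5^3) = 5^2·(5−1) = 25·4 = 100.
Multiply: 1 · 100 = 100.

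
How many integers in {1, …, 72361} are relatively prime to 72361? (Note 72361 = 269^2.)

φ(72361) = 72361 · (1 − 1/269)
       = 72361 · 268/269 = 72092.

72092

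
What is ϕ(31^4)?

893730

φ(923521) = 923521 · (1 − 1/31)
       = 923521 · 30/31 = 893730.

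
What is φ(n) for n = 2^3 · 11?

φ(2^3) = 2^3 − 2^2 = 8 − 4 = 4.
φ(11) = 11 − 1 = 10.
Multiply: 4 · 10 = 40.

40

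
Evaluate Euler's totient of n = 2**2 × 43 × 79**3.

φ(84802708) = 84802708 · (1 − 1/2) · (1 − 1/43) · (1 − 1/79)
       = 84802708 · 3276/6794 = 40891032.

40891032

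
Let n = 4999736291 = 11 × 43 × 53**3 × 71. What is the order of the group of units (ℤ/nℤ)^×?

4294399200

φ(11) = 11 − 1 = 10.
φ(43) = 43 − 1 = 42.
φ(53^3) = 53^2·(53−1) = 2809·52 = 146068.
φ(71) = 71 − 1 = 70.
Multiply: 10 · 42 · 146068 · 70 = 4294399200.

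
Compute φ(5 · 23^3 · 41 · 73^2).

φ(5) = 5 − 1 = 4.
φ(23^3) = 23^2·(23−1) = 529·22 = 11638.
φ(41) = 41 − 1 = 40.
φ(73^2) = 73^1·(73−1) = 73·72 = 5256.
φ(13291778315) = 4 × 11638 × 40 × 5256 = 9787092480.

9787092480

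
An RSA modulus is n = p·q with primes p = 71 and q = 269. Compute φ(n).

18760

φ(19099) = 19099 · (1 − 1/71) · (1 − 1/269)
       = 19099 · 18760/19099 = 18760.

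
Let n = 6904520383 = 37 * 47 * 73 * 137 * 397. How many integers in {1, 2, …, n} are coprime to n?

6421358592

φ(6904520383) = 6904520383 · (1 − 1/37) · (1 − 1/47) · (1 − 1/73) · (1 − 1/137) · (1 − 1/397)
       = 6904520383 · 6421358592/6904520383 = 6421358592.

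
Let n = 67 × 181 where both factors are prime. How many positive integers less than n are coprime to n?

11880

φ(pq) = (p−1)(q−1) = 66 · 180 = 11880.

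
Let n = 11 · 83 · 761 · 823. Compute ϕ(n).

φ(11) = 11 − 1 = 10.
φ(83) = 83 − 1 = 82.
φ(761) = 761 − 1 = 760.
φ(823) = 823 − 1 = 822.
Multiply: 10 · 82 · 760 · 822 = 512270400.

512270400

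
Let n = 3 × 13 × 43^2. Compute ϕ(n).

φ(3) = 3 − 1 = 2.
φ(13) = 13 − 1 = 12.
φ(43^2) = 43^1·(43−1) = 43·42 = 1806.
Multiply: 2 · 12 · 1806 = 43344.

43344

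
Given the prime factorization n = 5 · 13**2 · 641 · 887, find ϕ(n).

353832960

φ(480439115) = 480439115 · (1 − 1/5) · (1 − 1/13) · (1 − 1/641) · (1 − 1/887)
       = 480439115 · 27217920/36956855 = 353832960.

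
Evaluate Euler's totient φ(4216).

1920

Factor 4216: 4216 = 2^3 × 17 × 31.
φ(4216) = 4216 · (1 − 1/2) · (1 − 1/17) · (1 − 1/31)
       = 4216 · 480/1054 = 1920.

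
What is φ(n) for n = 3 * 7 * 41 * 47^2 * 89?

φ(169273461) = 169273461 · (1 − 1/3) · (1 − 1/7) · (1 − 1/41) · (1 − 1/47) · (1 − 1/89)
       = 169273461 · 1943040/3601563 = 91322880.

91322880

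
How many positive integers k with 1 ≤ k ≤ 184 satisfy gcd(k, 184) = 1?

First factor: 184 = 2^3 · 23.
φ(184) = 184 · (1 − 1/2) · (1 − 1/23)
       = 184 · 22/46 = 88.

88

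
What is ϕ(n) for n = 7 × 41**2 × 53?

511680

φ(7) = 7 − 1 = 6.
φ(41^2) = 41^1·(41−1) = 41·40 = 1640.
φ(53) = 53 − 1 = 52.
φ(623651) = 6 × 1640 × 52 = 511680.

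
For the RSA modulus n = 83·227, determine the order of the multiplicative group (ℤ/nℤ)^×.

φ(n) = (p − 1)(q − 1) = (83−1)(227−1) = 82·226 = 18532.

18532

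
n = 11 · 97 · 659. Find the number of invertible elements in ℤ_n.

631680

φ(11) = 11 − 1 = 10.
φ(97) = 97 − 1 = 96.
φ(659) = 659 − 1 = 658.
φ(703153) = 10 × 96 × 658 = 631680.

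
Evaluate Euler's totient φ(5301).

3240

5301 = 3**2 · 19 · 31.
φ(5301) = 5301 · (1 − 1/3) · (1 − 1/19) · (1 − 1/31)
       = 5301 · 1080/1767 = 3240.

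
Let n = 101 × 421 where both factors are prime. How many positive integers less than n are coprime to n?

42000

φ(101) = 101 − 1 = 100.
φ(421) = 421 − 1 = 420.
Multiply: 100 · 420 = 42000.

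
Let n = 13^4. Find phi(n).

φ(13^4) = 13^3·(13−1) = 2197·12 = 26364.

26364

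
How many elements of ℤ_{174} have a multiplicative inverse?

56

174 = 2 · 3 · 29.
φ(2) = 2 − 1 = 1.
φ(3) = 3 − 1 = 2.
φ(29) = 29 − 1 = 28.
Since φ is multiplicative, φ(174) = 1 · 2 · 28 = 56.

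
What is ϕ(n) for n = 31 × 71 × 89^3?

φ(1551636769) = 1551636769 · (1 − 1/31) · (1 − 1/71) · (1 − 1/89)
       = 1551636769 · 184800/195889 = 1463800800.

1463800800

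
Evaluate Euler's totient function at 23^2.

φ(529) = 529 · (1 − 1/23)
       = 529 · 22/23 = 506.

506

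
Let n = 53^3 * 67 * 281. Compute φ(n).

φ(2802907279) = 2802907279 · (1 − 1/53) · (1 − 1/67) · (1 − 1/281)
       = 2802907279 · 960960/997831 = 2699336640.

2699336640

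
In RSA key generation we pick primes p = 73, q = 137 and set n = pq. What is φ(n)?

For distinct primes, φ(pq) = (p−1)(q−1) = 72 × 136 = 9792.

9792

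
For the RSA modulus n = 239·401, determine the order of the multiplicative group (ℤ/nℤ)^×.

95200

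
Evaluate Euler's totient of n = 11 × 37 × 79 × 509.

φ(11) = 11 − 1 = 10.
φ(37) = 37 − 1 = 36.
φ(79) = 79 − 1 = 78.
φ(509) = 509 − 1 = 508.
Multiply: 10 · 36 · 78 · 508 = 14264640.

14264640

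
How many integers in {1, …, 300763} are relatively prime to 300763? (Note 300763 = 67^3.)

φ(300763) = 300763 · (1 − 1/67)
       = 300763 · 66/67 = 296274.

296274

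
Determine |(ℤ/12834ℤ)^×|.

12834 = 2 · 3^2 · 23 · 31.
φ(12834) = 12834 · (1 − 1/2) · (1 − 1/3) · (1 − 1/23) · (1 − 1/31)
       = 12834 · 1320/4278 = 3960.

3960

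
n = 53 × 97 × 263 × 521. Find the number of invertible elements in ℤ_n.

φ(704435243) = 704435243 · (1 − 1/53) · (1 − 1/97) · (1 − 1/263) · (1 − 1/521)
       = 704435243 · 680110080/704435243 = 680110080.

680110080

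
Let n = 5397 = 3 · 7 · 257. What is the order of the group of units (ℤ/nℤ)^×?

φ(3) = 3 − 1 = 2.
φ(7) = 7 − 1 = 6.
φ(257) = 257 − 1 = 256.
φ(5397) = 2 × 6 × 256 = 3072.

3072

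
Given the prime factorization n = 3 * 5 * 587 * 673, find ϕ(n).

φ(5925765) = 5925765 · (1 − 1/3) · (1 − 1/5) · (1 − 1/587) · (1 − 1/673)
       = 5925765 · 3150336/5925765 = 3150336.

3150336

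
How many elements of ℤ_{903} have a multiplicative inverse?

First factor: 903 = 3 · 7 · 43.
φ(3) = 3 − 1 = 2.
φ(7) = 7 − 1 = 6.
φ(43) = 43 − 1 = 42.
Multiply: 2 · 6 · 42 = 504.

504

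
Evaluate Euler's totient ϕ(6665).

Factor 6665: 6665 = 5 · 31 · 43.
φ(5) = 5 − 1 = 4.
φ(31) = 31 − 1 = 30.
φ(43) = 43 − 1 = 42.
Multiply: 4 · 30 · 42 = 5040.

5040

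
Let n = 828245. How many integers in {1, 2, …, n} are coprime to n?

586080

828245 = 5 · 11^2 · 37^2.
φ(5) = 5 − 1 = 4.
φ(11^2) = 11^1·(11−1) = 11·10 = 110.
φ(37^2) = 37^1·(37−1) = 37·36 = 1332.
Multiply: 4 · 110 · 1332 = 586080.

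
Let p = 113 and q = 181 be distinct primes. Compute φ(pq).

φ(20453) = 20453 · (1 − 1/113) · (1 − 1/181)
       = 20453 · 20160/20453 = 20160.

20160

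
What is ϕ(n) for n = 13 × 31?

φ(403) = 403 · (1 − 1/13) · (1 − 1/31)
       = 403 · 360/403 = 360.

360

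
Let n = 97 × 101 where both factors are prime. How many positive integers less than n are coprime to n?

φ(pq) = (p−1)(q−1) = 96 · 100 = 9600.

9600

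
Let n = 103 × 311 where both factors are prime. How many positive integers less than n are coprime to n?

φ(103) = 103 − 1 = 102.
φ(311) = 311 − 1 = 310.
φ(32033) = 102 × 310 = 31620.

31620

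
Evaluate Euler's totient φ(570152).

Factor 570152: 570152 = 2**3 * 11**2 * 19 * 31.
φ(2^3) = 2^2·(2−1) = 4·1 = 4.
φ(11^2) = 11^1·(11−1) = 11·10 = 110.
φ(19) = 19 − 1 = 18.
φ(31) = 31 − 1 = 30.
φ(570152) = 4 × 110 × 18 × 30 = 237600.

237600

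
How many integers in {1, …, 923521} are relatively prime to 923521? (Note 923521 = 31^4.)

φ(31^4) = 31^4 − 31^3 = 923521 − 29791 = 893730.

893730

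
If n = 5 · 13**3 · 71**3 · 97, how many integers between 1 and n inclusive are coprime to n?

274798218240

φ(381370276495) = 381370276495 · (1 − 1/5) · (1 − 1/13) · (1 − 1/71) · (1 − 1/97)
       = 381370276495 · 322560/447655 = 274798218240.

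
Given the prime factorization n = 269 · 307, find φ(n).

82008

φ(269) = 269 − 1 = 268.
φ(307) = 307 − 1 = 306.
φ(82583) = 268 × 306 = 82008.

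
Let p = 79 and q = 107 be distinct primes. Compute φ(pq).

For distinct primes, φ(pq) = (p−1)(q−1) = 78 × 106 = 8268.

8268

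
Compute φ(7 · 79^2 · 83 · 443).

1340013168

φ(1606327303) = 1606327303 · (1 − 1/7) · (1 − 1/79) · (1 − 1/83) · (1 − 1/443)
       = 1606327303 · 16962192/20333257 = 1340013168.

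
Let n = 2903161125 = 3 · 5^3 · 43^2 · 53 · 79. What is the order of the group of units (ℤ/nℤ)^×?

1465027200

φ(2903161125) = 2903161125 · (1 − 1/3) · (1 − 1/5) · (1 − 1/43) · (1 − 1/53) · (1 − 1/79)
       = 2903161125 · 1362816/2700615 = 1465027200.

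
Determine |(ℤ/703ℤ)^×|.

Factor 703: 703 = 19 * 37.
φ(19) = 19 − 1 = 18.
φ(37) = 37 − 1 = 36.
Multiply: 18 · 36 = 648.

648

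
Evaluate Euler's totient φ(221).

192

221 = 13 · 17.
φ(221) = 221 · (1 − 1/13) · (1 − 1/17)
       = 221 · 192/221 = 192.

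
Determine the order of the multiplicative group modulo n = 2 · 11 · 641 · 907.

5798400

φ(2) = 2 − 1 = 1.
φ(11) = 11 − 1 = 10.
φ(641) = 641 − 1 = 640.
φ(907) = 907 − 1 = 906.
Multiply: 1 · 10 · 640 · 906 = 5798400.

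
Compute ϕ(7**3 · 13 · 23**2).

1785168

φ(2358811) = 2358811 · (1 − 1/7) · (1 − 1/13) · (1 − 1/23)
       = 2358811 · 1584/2093 = 1785168.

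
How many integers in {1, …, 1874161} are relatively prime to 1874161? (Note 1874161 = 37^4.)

1823508

φ(1874161) = 1874161 · (1 − 1/37)
       = 1874161 · 36/37 = 1823508.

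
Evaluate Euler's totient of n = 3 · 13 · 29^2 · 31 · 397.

φ(3) = 3 − 1 = 2.
φ(13) = 13 − 1 = 12.
φ(29^2) = 29^2 − 29^1 = 841 − 29 = 812.
φ(31) = 31 − 1 = 30.
φ(397) = 397 − 1 = 396.
Since φ is multiplicative, φ(403657293) = 2 · 12 · 812 · 30 · 396 = 231517440.

231517440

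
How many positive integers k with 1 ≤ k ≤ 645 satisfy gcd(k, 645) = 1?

336

Prime factorization: 645 = 3 · 5 · 43.
φ(645) = 645 · (1 − 1/3) · (1 − 1/5) · (1 − 1/43)
       = 645 · 336/645 = 336.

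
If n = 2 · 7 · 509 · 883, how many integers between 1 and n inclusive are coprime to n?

2688336

φ(2) = 2 − 1 = 1.
φ(7) = 7 − 1 = 6.
φ(509) = 509 − 1 = 508.
φ(883) = 883 − 1 = 882.
φ(6292258) = 1 × 6 × 508 × 882 = 2688336.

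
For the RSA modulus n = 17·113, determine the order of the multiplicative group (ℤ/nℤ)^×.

1792

φ(pq) = (p−1)(q−1) = 16 · 112 = 1792.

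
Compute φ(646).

288

646 = 2 · 17 · 19.
φ(646) = 646 · (1 − 1/2) · (1 − 1/17) · (1 − 1/19)
       = 646 · 288/646 = 288.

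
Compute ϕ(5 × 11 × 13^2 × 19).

112320

φ(5) = 5 − 1 = 4.
φ(11) = 11 − 1 = 10.
φ(13^2) = 13^2 − 13^1 = 169 − 13 = 156.
φ(19) = 19 − 1 = 18.
φ(176605) = 4 × 10 × 156 × 18 = 112320.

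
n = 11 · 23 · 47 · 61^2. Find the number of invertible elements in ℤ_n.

37039200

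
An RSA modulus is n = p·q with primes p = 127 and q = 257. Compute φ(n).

32256

φ(pq) = (p−1)(q−1) = 126 · 256 = 32256.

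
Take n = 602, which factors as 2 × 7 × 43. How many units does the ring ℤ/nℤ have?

φ(602) = 602 · (1 − 1/2) · (1 − 1/7) · (1 − 1/43)
       = 602 · 252/602 = 252.

252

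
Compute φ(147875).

93600

Factor 147875: 147875 = 5**3 × 7 × 13**2.
φ(5^3) = 5^2·(5−1) = 25·4 = 100.
φ(7) = 7 − 1 = 6.
φ(13^2) = 13^2 − 13^1 = 169 − 13 = 156.
Since φ is multiplicative, φ(147875) = 100 · 6 · 156 = 93600.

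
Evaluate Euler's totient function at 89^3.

697048

φ(704969) = 704969 · (1 − 1/89)
       = 704969 · 88/89 = 697048.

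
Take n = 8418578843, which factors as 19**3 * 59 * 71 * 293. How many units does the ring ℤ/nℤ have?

φ(19^3) = 19^2·(19−1) = 361·18 = 6498.
φ(59) = 59 − 1 = 58.
φ(71) = 71 − 1 = 70.
φ(293) = 293 − 1 = 292.
φ(8418578843) = 6498 × 58 × 70 × 292 = 7703508960.

7703508960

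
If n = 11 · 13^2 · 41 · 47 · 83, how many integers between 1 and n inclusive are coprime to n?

235372800

φ(11) = 11 − 1 = 10.
φ(13^2) = 13^1·(13−1) = 13·12 = 156.
φ(41) = 41 − 1 = 40.
φ(47) = 47 − 1 = 46.
φ(83) = 83 − 1 = 82.
Multiply: 10 · 156 · 40 · 46 · 82 = 235372800.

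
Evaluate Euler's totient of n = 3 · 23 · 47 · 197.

φ(3) = 3 − 1 = 2.
φ(23) = 23 − 1 = 22.
φ(47) = 47 − 1 = 46.
φ(197) = 197 − 1 = 196.
Since φ is multiplicative, φ(638871) = 2 · 22 · 46 · 196 = 396704.

396704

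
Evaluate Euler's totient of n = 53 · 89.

4576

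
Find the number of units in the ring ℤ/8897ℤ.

7200

Prime factorization: 8897 = 7 · 31 · 41.
φ(8897) = 8897 · (1 − 1/7) · (1 − 1/31) · (1 − 1/41)
       = 8897 · 7200/8897 = 7200.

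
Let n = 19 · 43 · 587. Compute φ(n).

φ(479579) = 479579 · (1 − 1/19) · (1 − 1/43) · (1 − 1/587)
       = 479579 · 443016/479579 = 443016.

443016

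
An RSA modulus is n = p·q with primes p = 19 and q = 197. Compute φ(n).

3528

φ(n) = (p − 1)(q − 1) = (19−1)(197−1) = 18·196 = 3528.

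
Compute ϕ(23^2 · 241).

121440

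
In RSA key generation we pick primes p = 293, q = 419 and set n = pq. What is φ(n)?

122056

φ(122767) = 122767 · (1 − 1/293) · (1 − 1/419)
       = 122767 · 122056/122767 = 122056.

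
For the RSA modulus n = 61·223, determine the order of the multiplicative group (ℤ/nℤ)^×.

φ(n) = (p − 1)(q − 1) = (61−1)(223−1) = 60·222 = 13320.

13320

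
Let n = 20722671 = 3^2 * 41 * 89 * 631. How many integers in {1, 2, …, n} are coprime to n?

φ(20722671) = 20722671 · (1 − 1/3) · (1 − 1/41) · (1 − 1/89) · (1 − 1/631)
       = 20722671 · 4435200/6907557 = 13305600.

13305600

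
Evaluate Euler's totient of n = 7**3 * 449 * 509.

66909696

φ(78389563) = 78389563 · (1 − 1/7) · (1 − 1/449) · (1 − 1/509)
       = 78389563 · 1365504/1599787 = 66909696.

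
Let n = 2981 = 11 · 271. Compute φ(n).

φ(2981) = 2981 · (1 − 1/11) · (1 − 1/271)
       = 2981 · 2700/2981 = 2700.

2700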